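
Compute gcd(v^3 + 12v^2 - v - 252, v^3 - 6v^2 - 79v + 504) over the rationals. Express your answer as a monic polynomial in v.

v + 9

Euclidean algorithm in ℚ[v]:
  v^3 + 12v^2 - v - 252 = (v^3 - 6v^2 - 79v + 504) + (18v^2 + 78v - 756)
  v^3 - 6v^2 - 79v + 504 = ((1/18)v - 31/54)(18v^2 + 78v - 756) + ((70/9)v + 70)
  18v^2 + 78v - 756 = ((81/35)v - 54/5)((70/9)v + 70) + (0)
Last nonzero remainder: (70/9)v + 70. Dividing through by 70/9 gives the monic gcd v + 9.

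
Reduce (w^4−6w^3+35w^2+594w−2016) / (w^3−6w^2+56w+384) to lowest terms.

Euclidean algorithm in ℚ[w]:
  w^4−6w^3+35w^2+594w−2016 = (w)(w^3−6w^2+56w+384) + (−21w^2+210w−2016)
  w^3−6w^2+56w+384 = (−(1/21)w−4/21)(−21w^2+210w−2016) + (0)
Last nonzero remainder: −21w^2+210w−2016. Dividing through by −21 gives the monic gcd w^2−10w+96.
Cancel w^2−10w+96 from numerator and denominator to get the reduced form.

(w^2+4w−21)/(w+4)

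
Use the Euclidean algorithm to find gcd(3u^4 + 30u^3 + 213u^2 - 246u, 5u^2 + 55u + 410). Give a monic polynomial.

Repeated division with remainder:
  3u^4 + 30u^3 + 213u^2 - 246u = ((3/5)u^2 - (3/5)u)(5u^2 + 55u + 410) + (0)
Last nonzero remainder: 5u^2 + 55u + 410. Dividing through by 5 gives the monic gcd u^2 + 11u + 82.

u^2 + 11u + 82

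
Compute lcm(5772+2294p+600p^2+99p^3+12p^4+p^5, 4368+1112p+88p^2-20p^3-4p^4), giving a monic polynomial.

-40404-10286p-1906p^2-93p^3+15p^4+5p^5+p^6

Apply the Euclidean algorithm:
  p^5+12p^4+99p^3+600p^2+2294p+5772 = (-(1/4)p-7/4)(-4p^4-20p^3+88p^2+1112p+4368) + (86p^3+1032p^2+5332p+13416)
  -4p^4-20p^3+88p^2+1112p+4368 = (-(2/43)p+14/43)(86p^3+1032p^2+5332p+13416) + (0)
Last nonzero remainder: 86p^3+1032p^2+5332p+13416. Dividing through by 86 gives the monic gcd p^3+12p^2+62p+156.
Then lcm(f, g) = f·g / gcd(f, g); expanding and making the result monic gives the answer.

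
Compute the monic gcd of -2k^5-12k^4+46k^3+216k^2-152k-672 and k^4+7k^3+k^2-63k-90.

k^2+5k+6

By polynomial division,
  -2k^5-12k^4+46k^3+216k^2-152k-672 = (-2k+2)(k^4+7k^3+k^2-63k-90) + (34k^3+88k^2-206k-492)
  k^4+7k^3+k^2-63k-90 = ((1/34)k+75/578)(34k^3+88k^2-206k-492) + (-(1260/289)k^2-(6300/289)k-7560/289)
  34k^3+88k^2-206k-492 = (-(4913/630)k+11849/630)(-(1260/289)k^2-(6300/289)k-7560/289) + (0)
Last nonzero remainder: -(1260/289)k^2-(6300/289)k-7560/289. Dividing through by -1260/289 gives the monic gcd k^2+5k+6.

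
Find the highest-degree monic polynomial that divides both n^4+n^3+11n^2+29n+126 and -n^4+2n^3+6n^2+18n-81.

n^2+4n+9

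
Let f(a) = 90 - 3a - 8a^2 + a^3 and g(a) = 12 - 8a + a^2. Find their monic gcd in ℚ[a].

-6 + a

By polynomial division,
  a^3 - 8a^2 - 3a + 90 = (a)(a^2 - 8a + 12) + (-15a + 90)
  a^2 - 8a + 12 = (-(1/15)a + 2/15)(-15a + 90) + (0)
Last nonzero remainder: -15a + 90. Dividing through by -15 gives the monic gcd a - 6.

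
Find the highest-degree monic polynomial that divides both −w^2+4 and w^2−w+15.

1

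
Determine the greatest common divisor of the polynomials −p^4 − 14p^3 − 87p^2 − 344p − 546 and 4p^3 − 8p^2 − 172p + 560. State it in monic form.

Repeated division with remainder:
  −p^4 − 14p^3 − 87p^2 − 344p − 546 = (−(1/4)p − 4)(4p^3 − 8p^2 − 172p + 560) + (−162p^2 − 892p + 1694)
  4p^3 − 8p^2 − 172p + 560 = (−(2/81)p + 1216/6561)(−162p^2 − 892p + 1694) + ((230608/6561)p + 1614256/6561)
  −162p^2 − 892p + 1694 = (−(531441/115304)p + 793881/115304)((230608/6561)p + 1614256/6561) + (0)
Last nonzero remainder: (230608/6561)p + 1614256/6561. Dividing through by 230608/6561 gives the monic gcd p + 7.

p + 7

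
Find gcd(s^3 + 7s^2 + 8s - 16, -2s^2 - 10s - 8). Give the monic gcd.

s + 4

By polynomial division,
  s^3 + 7s^2 + 8s - 16 = (-(1/2)s - 1)(-2s^2 - 10s - 8) + (-6s - 24)
  -2s^2 - 10s - 8 = ((1/3)s + 1/3)(-6s - 24) + (0)
Last nonzero remainder: -6s - 24. Dividing through by -6 gives the monic gcd s + 4.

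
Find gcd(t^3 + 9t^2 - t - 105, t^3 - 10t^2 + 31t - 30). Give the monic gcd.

t - 3

Apply the Euclidean algorithm:
  t^3 + 9t^2 - t - 105 = (t^3 - 10t^2 + 31t - 30) + (19t^2 - 32t - 75)
  t^3 - 10t^2 + 31t - 30 = ((1/19)t - 158/361)(19t^2 - 32t - 75) + ((7560/361)t - 22680/361)
  19t^2 - 32t - 75 = ((6859/7560)t + 1805/1512)((7560/361)t - 22680/361) + (0)
Last nonzero remainder: (7560/361)t - 22680/361. Dividing through by 7560/361 gives the monic gcd t - 3.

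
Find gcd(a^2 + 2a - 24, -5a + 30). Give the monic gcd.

1

By polynomial division,
  a^2 + 2a - 24 = (-(1/5)a - 8/5)(-5a + 30) + (24)
  -5a + 30 = (-(5/24)a + 5/4)(24) + (0)
The last nonzero remainder is the constant 24, so the polynomials are coprime and gcd = 1.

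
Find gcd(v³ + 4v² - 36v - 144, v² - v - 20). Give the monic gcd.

v + 4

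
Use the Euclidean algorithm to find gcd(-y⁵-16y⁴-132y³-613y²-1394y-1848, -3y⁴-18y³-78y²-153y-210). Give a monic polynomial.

y²+3y+7

By polynomial division,
  -y⁵-16y⁴-132y³-613y²-1394y-1848 = ((1/3)y+10/3)(-3y⁴-18y³-78y²-153y-210) + (-46y³-302y²-814y-1148)
  -3y⁴-18y³-78y²-153y-210 = ((3/46)y-39/1058)(-46y³-302y²-814y-1148) + (-(19068/529)y²-(57204/529)y-133476/529)
  -46y³-302y²-814y-1148 = ((12167/9534)y+21689/4767)(-(19068/529)y²-(57204/529)y-133476/529) + (0)
Last nonzero remainder: -(19068/529)y²-(57204/529)y-133476/529. Dividing through by -19068/529 gives the monic gcd y²+3y+7.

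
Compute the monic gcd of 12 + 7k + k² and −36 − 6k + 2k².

Euclidean algorithm in ℚ[k]:
  k² + 7k + 12 = (1/2)(2k² − 6k − 36) + (10k + 30)
  2k² − 6k − 36 = ((1/5)k − 6/5)(10k + 30) + (0)
Last nonzero remainder: 10k + 30. Dividing through by 10 gives the monic gcd k + 3.

3 + k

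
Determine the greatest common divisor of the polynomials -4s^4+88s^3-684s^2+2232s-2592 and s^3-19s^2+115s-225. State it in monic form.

s-9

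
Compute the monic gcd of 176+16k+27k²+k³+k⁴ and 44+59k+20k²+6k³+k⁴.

11+k+k²

Repeated division with remainder:
  k⁴+k³+27k²+16k+176 = (k⁴+6k³+20k²+59k+44) + (-5k³+7k²-43k+132)
  k⁴+6k³+20k²+59k+44 = (-(1/5)k-37/25)(-5k³+7k²-43k+132) + ((544/25)k²+(544/25)k+5984/25)
  -5k³+7k²-43k+132 = (-(125/544)k+75/136)((544/25)k²+(544/25)k+5984/25) + (0)
Last nonzero remainder: (544/25)k²+(544/25)k+5984/25. Dividing through by 544/25 gives the monic gcd k²+k+11.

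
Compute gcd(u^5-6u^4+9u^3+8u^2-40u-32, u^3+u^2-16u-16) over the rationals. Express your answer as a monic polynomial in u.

u^2-3u-4

Euclidean algorithm in ℚ[u]:
  u^5-6u^4+9u^3+8u^2-40u-32 = (u^2-7u+32)(u^3+u^2-16u-16) + (-120u^2+360u+480)
  u^3+u^2-16u-16 = (-(1/120)u-1/30)(-120u^2+360u+480) + (0)
Last nonzero remainder: -120u^2+360u+480. Dividing through by -120 gives the monic gcd u^2-3u-4.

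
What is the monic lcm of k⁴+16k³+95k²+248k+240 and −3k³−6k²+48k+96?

k⁶+14k⁵+55k⁴−70k³−1016k²−2464k−1920

Euclidean algorithm in ℚ[k]:
  k⁴+16k³+95k²+248k+240 = (−(1/3)k−14/3)(−3k³−6k²+48k+96) + (83k²+504k+688)
  −3k³−6k²+48k+96 = (−(3/83)k+1014/6889)(83k²+504k+688) + (−(9072/6889)k−36288/6889)
  83k²+504k+688 = (−(571787/9072)k−296227/2268)(−(9072/6889)k−36288/6889) + (0)
Last nonzero remainder: −(9072/6889)k−36288/6889. Dividing through by −9072/6889 gives the monic gcd k+4.
Then lcm(f, g) = f·g / gcd(f, g); expanding and making the result monic gives the answer.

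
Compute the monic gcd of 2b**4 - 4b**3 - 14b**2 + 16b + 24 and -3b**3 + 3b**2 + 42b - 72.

b**2 - 5b + 6

Apply the Euclidean algorithm:
  2b**4 - 4b**3 - 14b**2 + 16b + 24 = (-(2/3)b + 2/3)(-3b**3 + 3b**2 + 42b - 72) + (12b**2 - 60b + 72)
  -3b**3 + 3b**2 + 42b - 72 = (-(1/4)b - 1)(12b**2 - 60b + 72) + (0)
Last nonzero remainder: 12b**2 - 60b + 72. Dividing through by 12 gives the monic gcd b**2 - 5b + 6.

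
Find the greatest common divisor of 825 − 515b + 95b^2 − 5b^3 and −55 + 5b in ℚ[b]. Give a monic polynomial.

Apply the Euclidean algorithm:
  −5b^3 + 95b^2 − 515b + 825 = (−b^2 + 8b − 15)(5b − 55) + (0)
Last nonzero remainder: 5b − 55. Dividing through by 5 gives the monic gcd b − 11.

−11 + b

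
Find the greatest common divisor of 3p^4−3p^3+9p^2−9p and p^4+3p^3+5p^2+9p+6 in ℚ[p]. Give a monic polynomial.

Repeated division with remainder:
  3p^4−3p^3+9p^2−9p = (3)(p^4+3p^3+5p^2+9p+6) + (−12p^3−6p^2−36p−18)
  p^4+3p^3+5p^2+9p+6 = (−(1/12)p−5/24)(−12p^3−6p^2−36p−18) + ((3/4)p^2+9/4)
  −12p^3−6p^2−36p−18 = (−16p−8)((3/4)p^2+9/4) + (0)
Last nonzero remainder: (3/4)p^2+9/4. Dividing through by 3/4 gives the monic gcd p^2+3.

p^2+3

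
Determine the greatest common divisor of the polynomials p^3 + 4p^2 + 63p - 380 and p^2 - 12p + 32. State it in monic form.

p - 4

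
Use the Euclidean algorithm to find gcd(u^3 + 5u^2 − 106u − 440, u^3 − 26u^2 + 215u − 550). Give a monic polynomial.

Apply the Euclidean algorithm:
  u^3 + 5u^2 − 106u − 440 = (u^3 − 26u^2 + 215u − 550) + (31u^2 − 321u + 110)
  u^3 − 26u^2 + 215u − 550 = ((1/31)u − 485/961)(31u^2 − 321u + 110) + ((47520/961)u − 475200/961)
  31u^2 − 321u + 110 = ((29791/47520)u − 961/4320)((47520/961)u − 475200/961) + (0)
Last nonzero remainder: (47520/961)u − 475200/961. Dividing through by 47520/961 gives the monic gcd u − 10.

u − 10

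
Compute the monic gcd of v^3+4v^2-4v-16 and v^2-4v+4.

Apply the Euclidean algorithm:
  v^3+4v^2-4v-16 = (v+8)(v^2-4v+4) + (24v-48)
  v^2-4v+4 = ((1/24)v-1/12)(24v-48) + (0)
Last nonzero remainder: 24v-48. Dividing through by 24 gives the monic gcd v-2.

v-2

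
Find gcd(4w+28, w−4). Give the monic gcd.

Repeated division with remainder:
  4w+28 = (4)(w−4) + (44)
  w−4 = ((1/44)w−1/11)(44) + (0)
The last nonzero remainder is the constant 44, so the polynomials are coprime and gcd = 1.

1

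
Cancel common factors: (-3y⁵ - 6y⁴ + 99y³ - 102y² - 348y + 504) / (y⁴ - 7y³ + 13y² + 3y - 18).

(-3y³ - 21y² + 12y + 84)/(y² - 2y - 3)

Repeated division with remainder:
  -3y⁵ - 6y⁴ + 99y³ - 102y² - 348y + 504 = (-3y - 27)(y⁴ - 7y³ + 13y² + 3y - 18) + (-51y³ + 258y² - 321y + 18)
  y⁴ - 7y³ + 13y² + 3y - 18 = (-(1/51)y + 11/289)(-51y³ + 258y² - 321y + 18) + (-(900/289)y² + (4500/289)y - 5400/289)
  -51y³ + 258y² - 321y + 18 = ((4913/300)y - 289/300)(-(900/289)y² + (4500/289)y - 5400/289) + (0)
Last nonzero remainder: -(900/289)y² + (4500/289)y - 5400/289. Dividing through by -900/289 gives the monic gcd y² - 5y + 6.
Cancel y² - 5y + 6 from numerator and denominator to get the reduced form.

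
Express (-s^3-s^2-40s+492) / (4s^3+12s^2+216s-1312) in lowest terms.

(-s+6)/(4s-16)

Repeated division with remainder:
  -s^3-s^2-40s+492 = (-1/4)(4s^3+12s^2+216s-1312) + (2s^2+14s+164)
  4s^3+12s^2+216s-1312 = (2s-8)(2s^2+14s+164) + (0)
Last nonzero remainder: 2s^2+14s+164. Dividing through by 2 gives the monic gcd s^2+7s+82.
Cancel s^2+7s+82 from numerator and denominator to get the reduced form.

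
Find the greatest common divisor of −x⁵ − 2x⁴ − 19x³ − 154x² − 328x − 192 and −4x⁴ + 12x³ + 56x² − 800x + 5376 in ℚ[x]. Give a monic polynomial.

Apply the Euclidean algorithm:
  −x⁵ − 2x⁴ − 19x³ − 154x² − 328x − 192 = ((1/4)x + 5/4)(−4x⁴ + 12x³ + 56x² − 800x + 5376) + (−48x³ − 24x² − 672x − 6912)
  −4x⁴ + 12x³ + 56x² − 800x + 5376 = ((1/12)x − 7/24)(−48x³ − 24x² − 672x − 6912) + (105x² − 420x + 3360)
  −48x³ − 24x² − 672x − 6912 = (−(16/35)x − 72/35)(105x² − 420x + 3360) + (0)
Last nonzero remainder: 105x² − 420x + 3360. Dividing through by 105 gives the monic gcd x² − 4x + 32.

x² − 4x + 32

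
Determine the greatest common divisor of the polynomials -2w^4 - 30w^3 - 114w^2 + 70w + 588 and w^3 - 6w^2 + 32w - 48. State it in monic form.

w - 2

Apply the Euclidean algorithm:
  -2w^4 - 30w^3 - 114w^2 + 70w + 588 = (-2w - 42)(w^3 - 6w^2 + 32w - 48) + (-302w^2 + 1318w - 1428)
  w^3 - 6w^2 + 32w - 48 = (-(1/302)w + 247/45602)(-302w^2 + 1318w - 1428) + ((459045/22801)w - 918090/22801)
  -302w^2 + 1318w - 1428 = (-(6885902/459045)w + 5426638/153015)((459045/22801)w - 918090/22801) + (0)
Last nonzero remainder: (459045/22801)w - 918090/22801. Dividing through by 459045/22801 gives the monic gcd w - 2.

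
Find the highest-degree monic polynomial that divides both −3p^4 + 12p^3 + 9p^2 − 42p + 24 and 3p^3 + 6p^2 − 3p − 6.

Euclidean algorithm in ℚ[p]:
  −3p^4 + 12p^3 + 9p^2 − 42p + 24 = (−p + 6)(3p^3 + 6p^2 − 3p − 6) + (−30p^2 − 30p + 60)
  3p^3 + 6p^2 − 3p − 6 = (−(1/10)p − 1/10)(−30p^2 − 30p + 60) + (0)
Last nonzero remainder: −30p^2 − 30p + 60. Dividing through by −30 gives the monic gcd p^2 + p − 2.

p^2 + p − 2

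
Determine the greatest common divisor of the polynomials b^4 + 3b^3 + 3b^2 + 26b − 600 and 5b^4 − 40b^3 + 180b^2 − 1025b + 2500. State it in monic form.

b^3 − 3b^2 + 21b − 100

Repeated division with remainder:
  b^4 + 3b^3 + 3b^2 + 26b − 600 = (1/5)(5b^4 − 40b^3 + 180b^2 − 1025b + 2500) + (11b^3 − 33b^2 + 231b − 1100)
  5b^4 − 40b^3 + 180b^2 − 1025b + 2500 = ((5/11)b − 25/11)(11b^3 − 33b^2 + 231b − 1100) + (0)
Last nonzero remainder: 11b^3 − 33b^2 + 231b − 1100. Dividing through by 11 gives the monic gcd b^3 − 3b^2 + 21b − 100.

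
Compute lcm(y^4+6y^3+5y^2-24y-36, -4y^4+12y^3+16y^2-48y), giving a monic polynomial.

y^6+3y^5-13y^4-39y^3+36y^2+108y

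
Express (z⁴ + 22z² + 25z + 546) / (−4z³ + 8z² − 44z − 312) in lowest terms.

Repeated division with remainder:
  z⁴ + 22z² + 25z + 546 = (−(1/4)z − 1/2)(−4z³ + 8z² − 44z − 312) + (15z² − 75z + 390)
  −4z³ + 8z² − 44z − 312 = (−(4/15)z − 4/5)(15z² − 75z + 390) + (0)
Last nonzero remainder: 15z² − 75z + 390. Dividing through by 15 gives the monic gcd z² − 5z + 26.
Cancel z² − 5z + 26 from numerator and denominator to get the reduced form.

(−z² − 5z − 21)/(4z + 12)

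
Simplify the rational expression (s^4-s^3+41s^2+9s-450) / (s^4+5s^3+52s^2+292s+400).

(s^2-9)/(s^2+6s+8)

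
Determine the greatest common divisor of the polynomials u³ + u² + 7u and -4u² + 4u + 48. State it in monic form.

1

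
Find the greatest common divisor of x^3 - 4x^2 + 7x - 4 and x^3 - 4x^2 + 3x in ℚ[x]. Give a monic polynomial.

By polynomial division,
  x^3 - 4x^2 + 7x - 4 = (x^3 - 4x^2 + 3x) + (4x - 4)
  x^3 - 4x^2 + 3x = ((1/4)x^2 - (3/4)x)(4x - 4) + (0)
Last nonzero remainder: 4x - 4. Dividing through by 4 gives the monic gcd x - 1.

x - 1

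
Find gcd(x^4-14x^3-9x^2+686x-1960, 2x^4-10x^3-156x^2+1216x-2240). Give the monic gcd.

Euclidean algorithm in ℚ[x]:
  x^4-14x^3-9x^2+686x-1960 = (1/2)(2x^4-10x^3-156x^2+1216x-2240) + (-9x^3+69x^2+78x-840)
  2x^4-10x^3-156x^2+1216x-2240 = (-(2/9)x-16/27)(-9x^3+69x^2+78x-840) + (-(880/9)x^2+(9680/9)x-24640/9)
  -9x^3+69x^2+78x-840 = ((81/880)x+27/88)(-(880/9)x^2+(9680/9)x-24640/9) + (0)
Last nonzero remainder: -(880/9)x^2+(9680/9)x-24640/9. Dividing through by -880/9 gives the monic gcd x^2-11x+28.

x^2-11x+28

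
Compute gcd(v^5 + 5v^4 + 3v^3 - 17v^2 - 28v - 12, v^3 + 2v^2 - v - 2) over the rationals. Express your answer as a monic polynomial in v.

v^2 + 3v + 2

By polynomial division,
  v^5 + 5v^4 + 3v^3 - 17v^2 - 28v - 12 = (v^2 + 3v - 2)(v^3 + 2v^2 - v - 2) + (-8v^2 - 24v - 16)
  v^3 + 2v^2 - v - 2 = (-(1/8)v + 1/8)(-8v^2 - 24v - 16) + (0)
Last nonzero remainder: -8v^2 - 24v - 16. Dividing through by -8 gives the monic gcd v^2 + 3v + 2.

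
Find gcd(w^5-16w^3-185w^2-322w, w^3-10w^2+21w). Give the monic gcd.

w^2-7w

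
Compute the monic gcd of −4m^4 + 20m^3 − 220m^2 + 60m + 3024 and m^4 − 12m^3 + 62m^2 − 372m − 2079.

Euclidean algorithm in ℚ[m]:
  −4m^4 + 20m^3 − 220m^2 + 60m + 3024 = (−4)(m^4 − 12m^3 + 62m^2 − 372m − 2079) + (−28m^3 + 28m^2 − 1428m − 5292)
  m^4 − 12m^3 + 62m^2 − 372m − 2079 = (−(1/28)m + 11/28)(−28m^3 + 28m^2 − 1428m − 5292) + (0)
Last nonzero remainder: −28m^3 + 28m^2 − 1428m − 5292. Dividing through by −28 gives the monic gcd m^3 − m^2 + 51m + 189.

m^3 − m^2 + 51m + 189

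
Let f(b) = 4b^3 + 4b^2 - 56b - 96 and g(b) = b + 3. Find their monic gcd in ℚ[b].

b + 3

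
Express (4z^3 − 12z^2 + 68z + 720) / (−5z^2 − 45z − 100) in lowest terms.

Euclidean algorithm in ℚ[z]:
  4z^3 − 12z^2 + 68z + 720 = (−(4/5)z + 48/5)(−5z^2 − 45z − 100) + (420z + 1680)
  −5z^2 − 45z − 100 = (−(1/84)z − 5/84)(420z + 1680) + (0)
Last nonzero remainder: 420z + 1680. Dividing through by 420 gives the monic gcd z + 4.
Cancel z + 4 from numerator and denominator to get the reduced form.

(−4z^2 + 28z − 180)/(5z + 25)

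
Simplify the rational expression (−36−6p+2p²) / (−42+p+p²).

(6+2p)/(7+p)

Euclidean algorithm in ℚ[p]:
  2p²−6p−36 = (2)(p²+p−42) + (−8p+48)
  p²+p−42 = (−(1/8)p−7/8)(−8p+48) + (0)
Last nonzero remainder: −8p+48. Dividing through by −8 gives the monic gcd p−6.
Cancel p−6 from numerator and denominator to get the reduced form.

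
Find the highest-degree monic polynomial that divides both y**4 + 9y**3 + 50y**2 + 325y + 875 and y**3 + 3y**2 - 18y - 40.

Repeated division with remainder:
  y**4 + 9y**3 + 50y**2 + 325y + 875 = (y + 6)(y**3 + 3y**2 - 18y - 40) + (50y**2 + 473y + 1115)
  y**3 + 3y**2 - 18y - 40 = ((1/50)y - 323/2500)(50y**2 + 473y + 1115) + ((52029/2500)y + 52029/500)
  50y**2 + 473y + 1115 = ((125000/52029)y + 557500/52029)((52029/2500)y + 52029/500) + (0)
Last nonzero remainder: (52029/2500)y + 52029/500. Dividing through by 52029/2500 gives the monic gcd y + 5.

y + 5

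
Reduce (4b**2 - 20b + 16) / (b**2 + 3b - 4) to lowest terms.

(4b - 16)/(b + 4)

By polynomial division,
  4b**2 - 20b + 16 = (4)(b**2 + 3b - 4) + (-32b + 32)
  b**2 + 3b - 4 = (-(1/32)b - 1/8)(-32b + 32) + (0)
Last nonzero remainder: -32b + 32. Dividing through by -32 gives the monic gcd b - 1.
Cancel b - 1 from numerator and denominator to get the reduced form.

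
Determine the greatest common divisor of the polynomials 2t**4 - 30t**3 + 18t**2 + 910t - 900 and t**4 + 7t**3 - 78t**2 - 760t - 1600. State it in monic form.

t**2 - 5t - 50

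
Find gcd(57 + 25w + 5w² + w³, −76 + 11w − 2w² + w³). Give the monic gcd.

19 + 2w + w²

Apply the Euclidean algorithm:
  w³ + 5w² + 25w + 57 = (w³ − 2w² + 11w − 76) + (7w² + 14w + 133)
  w³ − 2w² + 11w − 76 = ((1/7)w − 4/7)(7w² + 14w + 133) + (0)
Last nonzero remainder: 7w² + 14w + 133. Dividing through by 7 gives the monic gcd w² + 2w + 19.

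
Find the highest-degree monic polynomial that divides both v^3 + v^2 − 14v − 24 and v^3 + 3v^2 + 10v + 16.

Euclidean algorithm in ℚ[v]:
  v^3 + v^2 − 14v − 24 = (v^3 + 3v^2 + 10v + 16) + (−2v^2 − 24v − 40)
  v^3 + 3v^2 + 10v + 16 = (−(1/2)v + 9/2)(−2v^2 − 24v − 40) + (98v + 196)
  −2v^2 − 24v − 40 = (−(1/49)v − 10/49)(98v + 196) + (0)
Last nonzero remainder: 98v + 196. Dividing through by 98 gives the monic gcd v + 2.

v + 2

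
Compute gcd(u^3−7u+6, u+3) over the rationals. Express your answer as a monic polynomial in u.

u+3

By polynomial division,
  u^3−7u+6 = (u^2−3u+2)(u+3) + (0)
The last nonzero remainder u+3 is already monic.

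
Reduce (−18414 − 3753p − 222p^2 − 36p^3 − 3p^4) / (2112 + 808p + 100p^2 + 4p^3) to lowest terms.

Euclidean algorithm in ℚ[p]:
  −3p^4 − 36p^3 − 222p^2 − 3753p − 18414 = (−(3/4)p + 39/4)(4p^3 + 100p^2 + 808p + 2112) + (−591p^2 − 10047p − 39006)
  4p^3 + 100p^2 + 808p + 2112 = (−(4/591)p − 32/591)(−591p^2 − 10047p − 39006) + (0)
Last nonzero remainder: −591p^2 − 10047p − 39006. Dividing through by −591 gives the monic gcd p^2 + 17p + 66.
Cancel p^2 + 17p + 66 from numerator and denominator to get the reduced form.

(−279 + 15p − 3p^2)/(32 + 4p)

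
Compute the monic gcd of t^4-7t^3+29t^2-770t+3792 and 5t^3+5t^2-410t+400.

t-8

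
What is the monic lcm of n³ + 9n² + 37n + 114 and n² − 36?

Apply the Euclidean algorithm:
  n³ + 9n² + 37n + 114 = (n + 9)(n² − 36) + (73n + 438)
  n² − 36 = ((1/73)n − 6/73)(73n + 438) + (0)
Last nonzero remainder: 73n + 438. Dividing through by 73 gives the monic gcd n + 6.
Then lcm(f, g) = f·g / gcd(f, g); expanding and making the result monic gives the answer.

n⁴ + 3n³ − 17n² − 108n − 684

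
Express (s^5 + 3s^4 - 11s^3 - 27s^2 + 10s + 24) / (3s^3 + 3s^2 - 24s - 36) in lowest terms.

(s^3 + 4s^2 - s - 4)/(3s + 6)

Repeated division with remainder:
  s^5 + 3s^4 - 11s^3 - 27s^2 + 10s + 24 = ((1/3)s^2 + (2/3)s - 5/3)(3s^3 + 3s^2 - 24s - 36) + (6s^2 - 6s - 36)
  3s^3 + 3s^2 - 24s - 36 = ((1/2)s + 1)(6s^2 - 6s - 36) + (0)
Last nonzero remainder: 6s^2 - 6s - 36. Dividing through by 6 gives the monic gcd s^2 - s - 6.
Cancel s^2 - s - 6 from numerator and denominator to get the reduced form.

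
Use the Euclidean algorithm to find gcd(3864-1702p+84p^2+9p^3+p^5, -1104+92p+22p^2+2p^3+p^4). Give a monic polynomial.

-184+46p-4p^2+p^3

By polynomial division,
  p^5+9p^3+84p^2-1702p+3864 = (p-2)(p^4+2p^3+22p^2+92p-1104) + (-9p^3+36p^2-414p+1656)
  p^4+2p^3+22p^2+92p-1104 = (-(1/9)p-2/3)(-9p^3+36p^2-414p+1656) + (0)
Last nonzero remainder: -9p^3+36p^2-414p+1656. Dividing through by -9 gives the monic gcd p^3-4p^2+46p-184.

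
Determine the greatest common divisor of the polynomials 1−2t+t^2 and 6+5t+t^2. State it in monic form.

1

By polynomial division,
  t^2−2t+1 = (t^2+5t+6) + (−7t−5)
  t^2+5t+6 = (−(1/7)t−30/49)(−7t−5) + (144/49)
  −7t−5 = (−(343/144)t−245/144)(144/49) + (0)
The last nonzero remainder is the constant 144/49, so the polynomials are coprime and gcd = 1.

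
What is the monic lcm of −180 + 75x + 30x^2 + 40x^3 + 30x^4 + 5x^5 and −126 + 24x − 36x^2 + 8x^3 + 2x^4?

By polynomial division,
  5x^5 + 30x^4 + 40x^3 + 30x^2 + 75x − 180 = ((5/2)x + 5)(2x^4 + 8x^3 − 36x^2 + 24x − 126) + (90x^3 + 150x^2 + 270x + 450)
  2x^4 + 8x^3 − 36x^2 + 24x − 126 = ((1/45)x + 7/135)(90x^3 + 150x^2 + 270x + 450) + (−(448/9)x^2 − 448/3)
  90x^3 + 150x^2 + 270x + 450 = (−(405/224)x − 675/224)(−(448/9)x^2 − 448/3) + (0)
Last nonzero remainder: −(448/9)x^2 − 448/3. Dividing through by −448/9 gives the monic gcd x^2 + 3.
Then lcm(f, g) = f·g / gcd(f, g); expanding and making the result monic gives the answer.

756 − 459x − 102x^2 − 129x^3 − 88x^4 + 11x^5 + 10x^6 + x^7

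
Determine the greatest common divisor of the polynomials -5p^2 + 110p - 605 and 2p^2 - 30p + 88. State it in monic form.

By polynomial division,
  -5p^2 + 110p - 605 = (-5/2)(2p^2 - 30p + 88) + (35p - 385)
  2p^2 - 30p + 88 = ((2/35)p - 8/35)(35p - 385) + (0)
Last nonzero remainder: 35p - 385. Dividing through by 35 gives the monic gcd p - 11.

p - 11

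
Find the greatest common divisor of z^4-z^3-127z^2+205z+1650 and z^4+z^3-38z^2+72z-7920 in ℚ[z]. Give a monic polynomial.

z^2+z-110

Repeated division with remainder:
  z^4-z^3-127z^2+205z+1650 = (z^4+z^3-38z^2+72z-7920) + (-2z^3-89z^2+133z+9570)
  z^4+z^3-38z^2+72z-7920 = (-(1/2)z+87/4)(-2z^3-89z^2+133z+9570) + ((7857/4)z^2+(7857/4)z-432135/2)
  -2z^3-89z^2+133z+9570 = (-(8/7857)z-116/2619)((7857/4)z^2+(7857/4)z-432135/2) + (0)
Last nonzero remainder: (7857/4)z^2+(7857/4)z-432135/2. Dividing through by 7857/4 gives the monic gcd z^2+z-110.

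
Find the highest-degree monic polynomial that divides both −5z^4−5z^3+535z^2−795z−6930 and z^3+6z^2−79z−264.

z^2+14z+33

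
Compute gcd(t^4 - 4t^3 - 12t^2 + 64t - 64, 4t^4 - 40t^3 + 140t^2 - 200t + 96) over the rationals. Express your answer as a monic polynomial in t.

Euclidean algorithm in ℚ[t]:
  t^4 - 4t^3 - 12t^2 + 64t - 64 = (1/4)(4t^4 - 40t^3 + 140t^2 - 200t + 96) + (6t^3 - 47t^2 + 114t - 88)
  4t^4 - 40t^3 + 140t^2 - 200t + 96 = ((2/3)t - 13/9)(6t^3 - 47t^2 + 114t - 88) + (-(35/9)t^2 + (70/3)t - 280/9)
  6t^3 - 47t^2 + 114t - 88 = (-(54/35)t + 99/35)(-(35/9)t^2 + (70/3)t - 280/9) + (0)
Last nonzero remainder: -(35/9)t^2 + (70/3)t - 280/9. Dividing through by -35/9 gives the monic gcd t^2 - 6t + 8.

t^2 - 6t + 8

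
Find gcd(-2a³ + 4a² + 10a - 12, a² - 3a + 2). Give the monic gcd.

a - 1

Apply the Euclidean algorithm:
  -2a³ + 4a² + 10a - 12 = (-2a - 2)(a² - 3a + 2) + (8a - 8)
  a² - 3a + 2 = ((1/8)a - 1/4)(8a - 8) + (0)
Last nonzero remainder: 8a - 8. Dividing through by 8 gives the monic gcd a - 1.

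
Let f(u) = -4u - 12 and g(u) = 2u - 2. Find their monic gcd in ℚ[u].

1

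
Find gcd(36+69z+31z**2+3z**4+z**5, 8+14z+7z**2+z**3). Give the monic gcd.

Repeated division with remainder:
  z**5+3z**4+31z**2+69z+36 = (z**2-4z+14)(z**3+7z**2+14z+8) + (-19z**2-95z-76)
  z**3+7z**2+14z+8 = (-(1/19)z-2/19)(-19z**2-95z-76) + (0)
Last nonzero remainder: -19z**2-95z-76. Dividing through by -19 gives the monic gcd z**2+5z+4.

4+5z+z**2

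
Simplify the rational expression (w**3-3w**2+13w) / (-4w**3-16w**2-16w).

(-w**2+3w-13)/(4w**2+16w+16)

Repeated division with remainder:
  w**3-3w**2+13w = (-1/4)(-4w**3-16w**2-16w) + (-7w**2+9w)
  -4w**3-16w**2-16w = ((4/7)w+148/49)(-7w**2+9w) + (-(2116/49)w)
  -7w**2+9w = ((343/2116)w-441/2116)(-(2116/49)w) + (0)
Last nonzero remainder: -(2116/49)w. Dividing through by -2116/49 gives the monic gcd w.
Cancel w from numerator and denominator to get the reduced form.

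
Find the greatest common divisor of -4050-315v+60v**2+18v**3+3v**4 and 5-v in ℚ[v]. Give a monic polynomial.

-5+v

Repeated division with remainder:
  3v**4+18v**3+60v**2-315v-4050 = (-3v**3-33v**2-225v-810)(-v+5) + (0)
Last nonzero remainder: -v+5. Dividing through by -1 gives the monic gcd v-5.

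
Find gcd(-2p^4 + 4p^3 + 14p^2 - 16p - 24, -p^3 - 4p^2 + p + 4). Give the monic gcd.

Euclidean algorithm in ℚ[p]:
  -2p^4 + 4p^3 + 14p^2 - 16p - 24 = (2p - 12)(-p^3 - 4p^2 + p + 4) + (-36p^2 - 12p + 24)
  -p^3 - 4p^2 + p + 4 = ((1/36)p + 11/108)(-36p^2 - 12p + 24) + ((14/9)p + 14/9)
  -36p^2 - 12p + 24 = (-(162/7)p + 108/7)((14/9)p + 14/9) + (0)
Last nonzero remainder: (14/9)p + 14/9. Dividing through by 14/9 gives the monic gcd p + 1.

p + 1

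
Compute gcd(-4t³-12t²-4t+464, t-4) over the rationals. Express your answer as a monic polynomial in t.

t-4

Apply the Euclidean algorithm:
  -4t³-12t²-4t+464 = (-4t²-28t-116)(t-4) + (0)
The last nonzero remainder t-4 is already monic.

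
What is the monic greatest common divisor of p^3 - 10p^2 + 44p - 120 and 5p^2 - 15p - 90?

p - 6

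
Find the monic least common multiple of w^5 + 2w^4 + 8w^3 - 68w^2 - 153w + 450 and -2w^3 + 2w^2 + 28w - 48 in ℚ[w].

w^6 + 6w^5 + 16w^4 - 36w^3 - 425w^2 - 162w + 1800

Euclidean algorithm in ℚ[w]:
  w^5 + 2w^4 + 8w^3 - 68w^2 - 153w + 450 = (-(1/2)w^2 - (3/2)w - 25/2)(-2w^3 + 2w^2 + 28w - 48) + (-25w^2 + 125w - 150)
  -2w^3 + 2w^2 + 28w - 48 = ((2/25)w + 8/25)(-25w^2 + 125w - 150) + (0)
Last nonzero remainder: -25w^2 + 125w - 150. Dividing through by -25 gives the monic gcd w^2 - 5w + 6.
Then lcm(f, g) = f·g / gcd(f, g); expanding and making the result monic gives the answer.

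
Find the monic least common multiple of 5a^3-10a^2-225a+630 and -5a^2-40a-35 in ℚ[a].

Repeated division with remainder:
  5a^3-10a^2-225a+630 = (-a+10)(-5a^2-40a-35) + (140a+980)
  -5a^2-40a-35 = (-(1/28)a-1/28)(140a+980) + (0)
Last nonzero remainder: 140a+980. Dividing through by 140 gives the monic gcd a+7.
Then lcm(f, g) = f·g / gcd(f, g); expanding and making the result monic gives the answer.

a^4-a^3-47a^2+81a+126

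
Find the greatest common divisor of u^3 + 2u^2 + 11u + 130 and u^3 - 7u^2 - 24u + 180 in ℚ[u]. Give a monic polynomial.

By polynomial division,
  u^3 + 2u^2 + 11u + 130 = (u^3 - 7u^2 - 24u + 180) + (9u^2 + 35u - 50)
  u^3 - 7u^2 - 24u + 180 = ((1/9)u - 98/81)(9u^2 + 35u - 50) + ((1936/81)u + 9680/81)
  9u^2 + 35u - 50 = ((729/1936)u - 405/968)((1936/81)u + 9680/81) + (0)
Last nonzero remainder: (1936/81)u + 9680/81. Dividing through by 1936/81 gives the monic gcd u + 5.

u + 5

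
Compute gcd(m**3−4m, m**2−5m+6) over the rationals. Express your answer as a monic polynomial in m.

By polynomial division,
  m**3−4m = (m+5)(m**2−5m+6) + (15m−30)
  m**2−5m+6 = ((1/15)m−1/5)(15m−30) + (0)
Last nonzero remainder: 15m−30. Dividing through by 15 gives the monic gcd m−2.

m−2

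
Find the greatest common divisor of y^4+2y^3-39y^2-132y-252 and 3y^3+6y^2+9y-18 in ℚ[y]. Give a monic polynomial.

y^2+3y+6

Euclidean algorithm in ℚ[y]:
  y^4+2y^3-39y^2-132y-252 = ((1/3)y)(3y^3+6y^2+9y-18) + (-42y^2-126y-252)
  3y^3+6y^2+9y-18 = (-(1/14)y+1/14)(-42y^2-126y-252) + (0)
Last nonzero remainder: -42y^2-126y-252. Dividing through by -42 gives the monic gcd y^2+3y+6.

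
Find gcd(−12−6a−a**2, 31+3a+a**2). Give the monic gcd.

Repeated division with remainder:
  −a**2−6a−12 = (−1)(a**2+3a+31) + (−3a+19)
  a**2+3a+31 = (−(1/3)a−28/9)(−3a+19) + (811/9)
  −3a+19 = (−(27/811)a+171/811)(811/9) + (0)
The last nonzero remainder is the constant 811/9, so the polynomials are coprime and gcd = 1.

1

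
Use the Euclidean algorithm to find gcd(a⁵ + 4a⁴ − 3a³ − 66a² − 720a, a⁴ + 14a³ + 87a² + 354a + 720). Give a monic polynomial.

By polynomial division,
  a⁵ + 4a⁴ − 3a³ − 66a² − 720a = (a − 10)(a⁴ + 14a³ + 87a² + 354a + 720) + (50a³ + 450a² + 2100a + 7200)
  a⁴ + 14a³ + 87a² + 354a + 720 = ((1/50)a + 1/10)(50a³ + 450a² + 2100a + 7200) + (0)
Last nonzero remainder: 50a³ + 450a² + 2100a + 7200. Dividing through by 50 gives the monic gcd a³ + 9a² + 42a + 144.

a³ + 9a² + 42a + 144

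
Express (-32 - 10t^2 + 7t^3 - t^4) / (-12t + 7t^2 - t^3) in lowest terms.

By polynomial division,
  -t^4 + 7t^3 - 10t^2 - 32 = (t)(-t^3 + 7t^2 - 12t) + (2t^2 - 32)
  -t^3 + 7t^2 - 12t = (-(1/2)t + 7/2)(2t^2 - 32) + (-28t + 112)
  2t^2 - 32 = (-(1/14)t - 2/7)(-28t + 112) + (0)
Last nonzero remainder: -28t + 112. Dividing through by -28 gives the monic gcd t - 4.
Cancel t - 4 from numerator and denominator to get the reduced form.

(-8 - 2t - 3t^2 + t^3)/(-3t + t^2)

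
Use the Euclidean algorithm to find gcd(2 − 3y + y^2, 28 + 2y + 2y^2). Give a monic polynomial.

By polynomial division,
  y^2 − 3y + 2 = (1/2)(2y^2 + 2y + 28) + (−4y − 12)
  2y^2 + 2y + 28 = (−(1/2)y + 1)(−4y − 12) + (40)
  −4y − 12 = (−(1/10)y − 3/10)(40) + (0)
The last nonzero remainder is the constant 40, so the polynomials are coprime and gcd = 1.

1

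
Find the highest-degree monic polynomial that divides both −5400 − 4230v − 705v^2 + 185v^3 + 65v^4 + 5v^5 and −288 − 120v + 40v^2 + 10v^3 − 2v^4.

By polynomial division,
  5v^5 + 65v^4 + 185v^3 − 705v^2 − 4230v − 5400 = (−(5/2)v − 45)(−2v^4 + 10v^3 + 40v^2 − 120v − 288) + (735v^3 + 795v^2 − 10350v − 18360)
  −2v^4 + 10v^3 + 40v^2 − 120v − 288 = (−(2/735)v + 596/36015)(735v^3 + 795v^2 − 10350v − 18360) + (−(3168/2401)v^2 + (3168/2401)v + 38016/2401)
  735v^3 + 795v^2 − 10350v − 18360 = (−(588245/1056)v − 204085/176)(−(3168/2401)v^2 + (3168/2401)v + 38016/2401) + (0)
Last nonzero remainder: −(3168/2401)v^2 + (3168/2401)v + 38016/2401. Dividing through by −3168/2401 gives the monic gcd v^2 − v − 12.

−12 − v + v^2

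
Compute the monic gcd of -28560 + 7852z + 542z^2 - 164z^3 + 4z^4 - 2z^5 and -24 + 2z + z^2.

By polynomial division,
  -2z^5 + 4z^4 - 164z^3 + 542z^2 + 7852z - 28560 = (-2z^3 + 8z^2 - 228z + 1190)(z^2 + 2z - 24) + (0)
The last nonzero remainder z^2 + 2z - 24 is already monic.

-24 + 2z + z^2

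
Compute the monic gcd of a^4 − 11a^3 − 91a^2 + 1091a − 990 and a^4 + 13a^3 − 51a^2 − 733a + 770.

a^2 + 9a − 10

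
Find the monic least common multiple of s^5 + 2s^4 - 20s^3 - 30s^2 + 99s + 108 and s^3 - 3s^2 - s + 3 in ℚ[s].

Repeated division with remainder:
  s^5 + 2s^4 - 20s^3 - 30s^2 + 99s + 108 = (s^2 + 5s - 4)(s^3 - 3s^2 - s + 3) + (-40s^2 + 80s + 120)
  s^3 - 3s^2 - s + 3 = (-(1/40)s + 1/40)(-40s^2 + 80s + 120) + (0)
Last nonzero remainder: -40s^2 + 80s + 120. Dividing through by -40 gives the monic gcd s^2 - 2s - 3.
Then lcm(f, g) = f·g / gcd(f, g); expanding and making the result monic gives the answer.

s^6 + s^5 - 22s^4 - 10s^3 + 129s^2 + 9s - 108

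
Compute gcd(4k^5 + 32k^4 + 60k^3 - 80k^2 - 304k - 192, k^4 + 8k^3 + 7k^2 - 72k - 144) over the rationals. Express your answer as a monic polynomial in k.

k^2 + 7k + 12

Euclidean algorithm in ℚ[k]:
  4k^5 + 32k^4 + 60k^3 - 80k^2 - 304k - 192 = (4k)(k^4 + 8k^3 + 7k^2 - 72k - 144) + (32k^3 + 208k^2 + 272k - 192)
  k^4 + 8k^3 + 7k^2 - 72k - 144 = ((1/32)k + 3/64)(32k^3 + 208k^2 + 272k - 192) + (-(45/4)k^2 - (315/4)k - 135)
  32k^3 + 208k^2 + 272k - 192 = (-(128/45)k + 64/45)(-(45/4)k^2 - (315/4)k - 135) + (0)
Last nonzero remainder: -(45/4)k^2 - (315/4)k - 135. Dividing through by -45/4 gives the monic gcd k^2 + 7k + 12.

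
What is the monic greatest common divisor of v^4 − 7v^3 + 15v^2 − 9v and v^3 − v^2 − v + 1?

Euclidean algorithm in ℚ[v]:
  v^4 − 7v^3 + 15v^2 − 9v = (v − 6)(v^3 − v^2 − v + 1) + (10v^2 − 16v + 6)
  v^3 − v^2 − v + 1 = ((1/10)v + 3/50)(10v^2 − 16v + 6) + (−(16/25)v + 16/25)
  10v^2 − 16v + 6 = (−(125/8)v + 75/8)(−(16/25)v + 16/25) + (0)
Last nonzero remainder: −(16/25)v + 16/25. Dividing through by −16/25 gives the monic gcd v − 1.

v − 1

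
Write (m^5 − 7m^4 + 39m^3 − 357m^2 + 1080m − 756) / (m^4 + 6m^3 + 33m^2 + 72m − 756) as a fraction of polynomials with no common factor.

Apply the Euclidean algorithm:
  m^5 − 7m^4 + 39m^3 − 357m^2 + 1080m − 756 = (m − 13)(m^4 + 6m^3 + 33m^2 + 72m − 756) + (84m^3 + 2772m − 10584)
  m^4 + 6m^3 + 33m^2 + 72m − 756 = ((1/84)m + 1/14)(84m^3 + 2772m − 10584) + (0)
Last nonzero remainder: 84m^3 + 2772m − 10584. Dividing through by 84 gives the monic gcd m^3 + 33m − 126.
Cancel m^3 + 33m − 126 from numerator and denominator to get the reduced form.

(m^2 − 7m + 6)/(m + 6)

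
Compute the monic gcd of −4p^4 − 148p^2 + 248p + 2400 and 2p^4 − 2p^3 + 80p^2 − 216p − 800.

By polynomial division,
  −4p^4 − 148p^2 + 248p + 2400 = (−2)(2p^4 − 2p^3 + 80p^2 − 216p − 800) + (−4p^3 + 12p^2 − 184p + 800)
  2p^4 − 2p^3 + 80p^2 − 216p − 800 = (−(1/2)p − 1)(−4p^3 + 12p^2 − 184p + 800) + (0)
Last nonzero remainder: −4p^3 + 12p^2 − 184p + 800. Dividing through by −4 gives the monic gcd p^3 − 3p^2 + 46p − 200.

p^3 − 3p^2 + 46p − 200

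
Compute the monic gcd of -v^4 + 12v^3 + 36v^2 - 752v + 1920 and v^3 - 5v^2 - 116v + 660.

v^2 - 16v + 60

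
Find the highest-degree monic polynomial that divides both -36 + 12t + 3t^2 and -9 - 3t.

By polynomial division,
  3t^2 + 12t - 36 = (-t - 1)(-3t - 9) + (-45)
  -3t - 9 = ((1/15)t + 1/5)(-45) + (0)
The last nonzero remainder is the constant -45, so the polynomials are coprime and gcd = 1.

1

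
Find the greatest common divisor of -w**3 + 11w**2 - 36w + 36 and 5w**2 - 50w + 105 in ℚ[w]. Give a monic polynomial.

Repeated division with remainder:
  -w**3 + 11w**2 - 36w + 36 = (-(1/5)w + 1/5)(5w**2 - 50w + 105) + (-5w + 15)
  5w**2 - 50w + 105 = (-w + 7)(-5w + 15) + (0)
Last nonzero remainder: -5w + 15. Dividing through by -5 gives the monic gcd w - 3.

w - 3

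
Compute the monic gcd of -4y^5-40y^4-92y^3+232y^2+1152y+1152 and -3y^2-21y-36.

y^2+7y+12

By polynomial division,
  -4y^5-40y^4-92y^3+232y^2+1152y+1152 = ((4/3)y^3+4y^2-(40/3)y-32)(-3y^2-21y-36) + (0)
Last nonzero remainder: -3y^2-21y-36. Dividing through by -3 gives the monic gcd y^2+7y+12.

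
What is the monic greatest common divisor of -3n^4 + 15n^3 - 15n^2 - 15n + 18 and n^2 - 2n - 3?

n^2 - 2n - 3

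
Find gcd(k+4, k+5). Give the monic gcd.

By polynomial division,
  k+4 = (k+5) + (−1)
  k+5 = (−k−5)(−1) + (0)
The last nonzero remainder is the constant −1, so the polynomials are coprime and gcd = 1.

1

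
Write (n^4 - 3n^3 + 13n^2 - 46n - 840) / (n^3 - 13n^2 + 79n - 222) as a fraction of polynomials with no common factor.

Euclidean algorithm in ℚ[n]:
  n^4 - 3n^3 + 13n^2 - 46n - 840 = (n + 10)(n^3 - 13n^2 + 79n - 222) + (64n^2 - 614n + 1380)
  n^3 - 13n^2 + 79n - 222 = ((1/64)n - 109/2048)(64n^2 - 614n + 1380) + ((25353/1024)n - 76059/512)
  64n^2 - 614n + 1380 = ((65536/25353)n - 235520/25353)((25353/1024)n - 76059/512) + (0)
Last nonzero remainder: (25353/1024)n - 76059/512. Dividing through by 25353/1024 gives the monic gcd n - 6.
Cancel n - 6 from numerator and denominator to get the reduced form.

(n^3 + 3n^2 + 31n + 140)/(n^2 - 7n + 37)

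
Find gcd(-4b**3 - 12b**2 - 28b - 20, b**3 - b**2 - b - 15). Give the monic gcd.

b**2 + 2b + 5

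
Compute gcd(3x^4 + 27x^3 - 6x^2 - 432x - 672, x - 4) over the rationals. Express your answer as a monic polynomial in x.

Apply the Euclidean algorithm:
  3x^4 + 27x^3 - 6x^2 - 432x - 672 = (3x^3 + 39x^2 + 150x + 168)(x - 4) + (0)
The last nonzero remainder x - 4 is already monic.

x - 4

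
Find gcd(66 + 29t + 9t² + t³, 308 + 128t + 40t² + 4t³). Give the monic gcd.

11 + 3t + t²

Apply the Euclidean algorithm:
  t³ + 9t² + 29t + 66 = (1/4)(4t³ + 40t² + 128t + 308) + (−t² − 3t − 11)
  4t³ + 40t² + 128t + 308 = (−4t − 28)(−t² − 3t − 11) + (0)
Last nonzero remainder: −t² − 3t − 11. Dividing through by −1 gives the monic gcd t² + 3t + 11.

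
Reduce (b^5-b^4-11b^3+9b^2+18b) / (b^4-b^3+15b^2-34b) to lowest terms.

Euclidean algorithm in ℚ[b]:
  b^5-b^4-11b^3+9b^2+18b = (b)(b^4-b^3+15b^2-34b) + (-26b^3+43b^2+18b)
  b^4-b^3+15b^2-34b = (-(1/26)b-17/676)(-26b^3+43b^2+18b) + ((11339/676)b^2-(11339/338)b)
  -26b^3+43b^2+18b = (-(17576/11339)b-6084/11339)((11339/676)b^2-(11339/338)b) + (0)
Last nonzero remainder: (11339/676)b^2-(11339/338)b. Dividing through by 11339/676 gives the monic gcd b^2-2b.
Cancel b^2-2b from numerator and denominator to get the reduced form.

(b^3+b^2-9b-9)/(b^2+b+17)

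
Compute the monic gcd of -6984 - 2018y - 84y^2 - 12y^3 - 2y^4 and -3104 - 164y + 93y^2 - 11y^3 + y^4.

388 + 69y - 3y^2 + y^3

Repeated division with remainder:
  -2y^4 - 12y^3 - 84y^2 - 2018y - 6984 = (-2)(y^4 - 11y^3 + 93y^2 - 164y - 3104) + (-34y^3 + 102y^2 - 2346y - 13192)
  y^4 - 11y^3 + 93y^2 - 164y - 3104 = (-(1/34)y + 4/17)(-34y^3 + 102y^2 - 2346y - 13192) + (0)
Last nonzero remainder: -34y^3 + 102y^2 - 2346y - 13192. Dividing through by -34 gives the monic gcd y^3 - 3y^2 + 69y + 388.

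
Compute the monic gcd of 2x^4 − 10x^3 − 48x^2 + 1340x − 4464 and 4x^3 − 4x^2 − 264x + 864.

x^2 + 5x − 36

Repeated division with remainder:
  2x^4 − 10x^3 − 48x^2 + 1340x − 4464 = ((1/2)x − 2)(4x^3 − 4x^2 − 264x + 864) + (76x^2 + 380x − 2736)
  4x^3 − 4x^2 − 264x + 864 = ((1/19)x − 6/19)(76x^2 + 380x − 2736) + (0)
Last nonzero remainder: 76x^2 + 380x − 2736. Dividing through by 76 gives the monic gcd x^2 + 5x − 36.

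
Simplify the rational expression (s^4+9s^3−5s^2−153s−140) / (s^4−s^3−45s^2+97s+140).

By polynomial division,
  s^4+9s^3−5s^2−153s−140 = (s^4−s^3−45s^2+97s+140) + (10s^3+40s^2−250s−280)
  s^4−s^3−45s^2+97s+140 = ((1/10)s−1/2)(10s^3+40s^2−250s−280) + (0)
Last nonzero remainder: 10s^3+40s^2−250s−280. Dividing through by 10 gives the monic gcd s^3+4s^2−25s−28.
Cancel s^3+4s^2−25s−28 from numerator and denominator to get the reduced form.

(s+5)/(s−5)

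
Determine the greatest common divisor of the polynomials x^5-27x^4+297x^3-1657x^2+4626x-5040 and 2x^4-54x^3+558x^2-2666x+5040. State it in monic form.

x^3-18x^2+117x-280

By polynomial division,
  x^5-27x^4+297x^3-1657x^2+4626x-5040 = ((1/2)x)(2x^4-54x^3+558x^2-2666x+5040) + (18x^3-324x^2+2106x-5040)
  2x^4-54x^3+558x^2-2666x+5040 = ((1/9)x-1)(18x^3-324x^2+2106x-5040) + (0)
Last nonzero remainder: 18x^3-324x^2+2106x-5040. Dividing through by 18 gives the monic gcd x^3-18x^2+117x-280.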